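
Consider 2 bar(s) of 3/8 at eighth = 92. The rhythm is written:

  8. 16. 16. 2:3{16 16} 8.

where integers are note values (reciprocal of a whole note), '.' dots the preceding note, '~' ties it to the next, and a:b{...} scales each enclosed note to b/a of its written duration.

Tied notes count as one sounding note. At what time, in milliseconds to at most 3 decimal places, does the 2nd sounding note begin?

1. 0.0ms @ 0 + 978.261ms (3/2)
2. 978.261ms @ 3/2 + 489.13ms (3/4)
3. 1467.391ms @ 9/4 + 489.13ms (3/4)
4. 1956.522ms @ 3 + 489.13ms (3/4)
5. 2445.652ms @ 15/4 + 489.13ms (3/4)
6. 2934.783ms @ 9/2 + 978.261ms (3/2)

note 2 onset = 3/2b = 978.261ms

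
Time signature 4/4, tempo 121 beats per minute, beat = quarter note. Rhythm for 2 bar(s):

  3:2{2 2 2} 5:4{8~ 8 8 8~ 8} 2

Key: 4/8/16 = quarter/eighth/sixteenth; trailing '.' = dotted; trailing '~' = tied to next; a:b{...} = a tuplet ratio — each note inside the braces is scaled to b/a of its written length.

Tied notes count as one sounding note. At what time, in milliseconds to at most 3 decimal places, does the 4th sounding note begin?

note 4 onset = 4b = 1983.471ms

1. 0.0ms @ 0 + 661.157ms (4/3)
2. 661.157ms @ 4/3 + 661.157ms (4/3)
3. 1322.314ms @ 8/3 + 661.157ms (4/3)
4. 1983.471ms @ 4 + 396.694ms (4/5)
5. 2380.165ms @ 24/5 + 198.347ms (2/5)
6. 2578.512ms @ 26/5 + 396.694ms (4/5)
7. 2975.207ms @ 6 + 991.736ms (2)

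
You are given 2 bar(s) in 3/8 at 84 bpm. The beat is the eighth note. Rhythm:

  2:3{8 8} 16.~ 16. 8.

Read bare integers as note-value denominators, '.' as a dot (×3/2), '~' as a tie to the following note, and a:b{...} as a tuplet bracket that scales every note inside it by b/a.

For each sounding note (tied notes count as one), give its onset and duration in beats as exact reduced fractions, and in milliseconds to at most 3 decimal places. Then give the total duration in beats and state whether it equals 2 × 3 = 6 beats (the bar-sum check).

1) 0.0ms=0b +1071.429ms=3/2b
2) 1071.429ms=3/2b +1071.429ms=3/2b
3) 2142.857ms=3b +1071.429ms=3/2b
4) 3214.286ms=9/2b +1071.429ms=3/2b
Σ=6b of 6 (84bpm 3/8) — PASS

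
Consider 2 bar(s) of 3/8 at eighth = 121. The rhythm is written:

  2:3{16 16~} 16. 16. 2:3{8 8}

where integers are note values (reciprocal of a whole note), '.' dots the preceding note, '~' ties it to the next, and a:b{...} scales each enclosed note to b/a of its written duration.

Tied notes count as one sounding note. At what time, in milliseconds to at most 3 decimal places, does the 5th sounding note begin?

1. 0.0ms @ 0 + 371.901ms (3/4)
2. 371.901ms @ 3/4 + 743.802ms (3/2)
3. 1115.702ms @ 9/4 + 371.901ms (3/4)
4. 1487.603ms @ 3 + 743.802ms (3/2)
5. 2231.405ms @ 9/2 + 743.802ms (3/2)

note 5 onset = 9/2b = 2231.405ms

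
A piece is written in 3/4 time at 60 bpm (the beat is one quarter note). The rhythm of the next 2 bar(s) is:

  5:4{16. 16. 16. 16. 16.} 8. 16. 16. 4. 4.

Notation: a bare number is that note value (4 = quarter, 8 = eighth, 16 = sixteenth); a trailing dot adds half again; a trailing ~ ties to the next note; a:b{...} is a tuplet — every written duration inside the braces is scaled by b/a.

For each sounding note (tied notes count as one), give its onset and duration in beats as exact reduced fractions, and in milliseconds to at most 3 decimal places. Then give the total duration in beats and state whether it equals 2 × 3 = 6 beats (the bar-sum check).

1) 0.0ms=0b +300.0ms=3/10b
2) 300.0ms=3/10b +300.0ms=3/10b
3) 600.0ms=3/5b +300.0ms=3/10b
4) 900.0ms=9/10b +300.0ms=3/10b
5) 1200.0ms=6/5b +300.0ms=3/10b
6) 1500.0ms=3/2b +750.0ms=3/4b
7) 2250.0ms=9/4b +375.0ms=3/8b
8) 2625.0ms=21/8b +375.0ms=3/8b
9) 3000.0ms=3b +1500.0ms=3/2b
10) 4500.0ms=9/2b +1500.0ms=3/2b
Σ=6b of 6 (60bpm 3/4) — PASS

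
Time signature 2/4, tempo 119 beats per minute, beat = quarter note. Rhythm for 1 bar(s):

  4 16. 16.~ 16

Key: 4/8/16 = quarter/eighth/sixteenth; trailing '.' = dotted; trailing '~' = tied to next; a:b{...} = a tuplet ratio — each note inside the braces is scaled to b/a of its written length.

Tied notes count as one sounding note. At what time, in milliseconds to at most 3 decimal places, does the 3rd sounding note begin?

note 3 onset = 11/8b = 693.277ms

1. 0.0ms @ 0 + 504.202ms (1)
2. 504.202ms @ 1 + 189.076ms (3/8)
3. 693.277ms @ 11/8 + 315.126ms (5/8)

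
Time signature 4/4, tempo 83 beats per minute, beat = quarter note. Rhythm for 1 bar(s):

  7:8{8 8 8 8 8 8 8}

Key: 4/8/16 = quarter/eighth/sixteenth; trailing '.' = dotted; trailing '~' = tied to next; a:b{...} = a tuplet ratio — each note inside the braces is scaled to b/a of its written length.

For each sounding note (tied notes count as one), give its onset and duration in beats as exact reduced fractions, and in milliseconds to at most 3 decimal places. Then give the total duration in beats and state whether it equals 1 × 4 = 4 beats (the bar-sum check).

1) 0.0ms=0b +413.081ms=4/7b
2) 413.081ms=4/7b +413.081ms=4/7b
3) 826.162ms=8/7b +413.081ms=4/7b
4) 1239.243ms=12/7b +413.081ms=4/7b
5) 1652.324ms=16/7b +413.081ms=4/7b
6) 2065.404ms=20/7b +413.081ms=4/7b
7) 2478.485ms=24/7b +413.081ms=4/7b
Σ=4b of 4 (83bpm 4/4) — PASS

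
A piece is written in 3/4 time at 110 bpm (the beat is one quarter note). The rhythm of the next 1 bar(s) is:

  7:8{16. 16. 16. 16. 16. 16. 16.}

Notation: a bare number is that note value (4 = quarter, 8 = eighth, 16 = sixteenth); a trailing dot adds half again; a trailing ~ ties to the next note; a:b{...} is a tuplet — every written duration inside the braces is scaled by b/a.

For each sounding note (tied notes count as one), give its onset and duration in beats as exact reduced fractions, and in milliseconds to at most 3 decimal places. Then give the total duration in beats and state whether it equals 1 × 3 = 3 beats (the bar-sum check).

1) 0.0ms=0b +233.766ms=3/7b
2) 233.766ms=3/7b +233.766ms=3/7b
3) 467.532ms=6/7b +233.766ms=3/7b
4) 701.299ms=9/7b +233.766ms=3/7b
5) 935.065ms=12/7b +233.766ms=3/7b
6) 1168.831ms=15/7b +233.766ms=3/7b
7) 1402.597ms=18/7b +233.766ms=3/7b
Σ=3b of 3 (110bpm 3/4) — PASS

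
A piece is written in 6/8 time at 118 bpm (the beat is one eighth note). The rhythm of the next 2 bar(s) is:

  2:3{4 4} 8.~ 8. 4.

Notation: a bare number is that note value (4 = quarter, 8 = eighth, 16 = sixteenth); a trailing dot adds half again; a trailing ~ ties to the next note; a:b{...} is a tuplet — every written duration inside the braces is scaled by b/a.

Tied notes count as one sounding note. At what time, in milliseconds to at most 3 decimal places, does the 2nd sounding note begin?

note 2 onset = 3b = 1525.424ms

1. 0.0ms @ 0 + 1525.424ms (3)
2. 1525.424ms @ 3 + 1525.424ms (3)
3. 3050.847ms @ 6 + 1525.424ms (3)
4. 4576.271ms @ 9 + 1525.424ms (3)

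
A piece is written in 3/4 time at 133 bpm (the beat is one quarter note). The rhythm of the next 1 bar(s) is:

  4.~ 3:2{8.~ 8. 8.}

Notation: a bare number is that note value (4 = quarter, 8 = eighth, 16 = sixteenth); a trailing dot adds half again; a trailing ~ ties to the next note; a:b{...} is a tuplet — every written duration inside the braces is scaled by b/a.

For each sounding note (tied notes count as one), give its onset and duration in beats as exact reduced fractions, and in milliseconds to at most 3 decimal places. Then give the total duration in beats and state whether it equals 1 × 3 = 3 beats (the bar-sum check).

1) 0.0ms=0b +1127.82ms=5/2b
2) 1127.82ms=5/2b +225.564ms=1/2b
Σ=3b of 3 (133bpm 3/4) — PASS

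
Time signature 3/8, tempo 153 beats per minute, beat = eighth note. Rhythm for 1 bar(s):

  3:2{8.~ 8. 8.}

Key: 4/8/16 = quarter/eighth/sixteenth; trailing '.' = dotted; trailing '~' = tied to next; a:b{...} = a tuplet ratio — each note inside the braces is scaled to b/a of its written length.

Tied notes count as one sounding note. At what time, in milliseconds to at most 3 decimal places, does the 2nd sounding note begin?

note 2 onset = 2b = 784.314ms

1. 0.0ms @ 0 + 784.314ms (2)
2. 784.314ms @ 2 + 392.157ms (1)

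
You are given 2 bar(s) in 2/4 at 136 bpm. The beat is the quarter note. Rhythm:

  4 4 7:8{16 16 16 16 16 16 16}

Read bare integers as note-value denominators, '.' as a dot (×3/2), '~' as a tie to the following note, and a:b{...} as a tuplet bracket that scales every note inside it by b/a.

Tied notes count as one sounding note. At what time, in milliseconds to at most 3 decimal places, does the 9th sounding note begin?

note 9 onset = 26/7b = 1638.655ms

1. 0.0ms @ 0 + 441.176ms (1)
2. 441.176ms @ 1 + 441.176ms (1)
3. 882.353ms @ 2 + 126.05ms (2/7)
4. 1008.403ms @ 16/7 + 126.05ms (2/7)
5. 1134.454ms @ 18/7 + 126.05ms (2/7)
6. 1260.504ms @ 20/7 + 126.05ms (2/7)
7. 1386.555ms @ 22/7 + 126.05ms (2/7)
8. 1512.605ms @ 24/7 + 126.05ms (2/7)
9. 1638.655ms @ 26/7 + 126.05ms (2/7)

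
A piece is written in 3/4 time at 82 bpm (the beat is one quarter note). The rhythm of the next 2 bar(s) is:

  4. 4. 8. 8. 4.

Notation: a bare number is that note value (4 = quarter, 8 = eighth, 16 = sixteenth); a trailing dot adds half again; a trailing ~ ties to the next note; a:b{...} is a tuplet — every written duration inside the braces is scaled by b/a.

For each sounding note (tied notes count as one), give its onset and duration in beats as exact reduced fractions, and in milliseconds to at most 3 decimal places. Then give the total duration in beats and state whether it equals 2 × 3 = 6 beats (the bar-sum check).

1) 0.0ms=0b +1097.561ms=3/2b
2) 1097.561ms=3/2b +1097.561ms=3/2b
3) 2195.122ms=3b +548.78ms=3/4b
4) 2743.902ms=15/4b +548.78ms=3/4b
5) 3292.683ms=9/2b +1097.561ms=3/2b
Σ=6b of 6 (82bpm 3/4) — PASS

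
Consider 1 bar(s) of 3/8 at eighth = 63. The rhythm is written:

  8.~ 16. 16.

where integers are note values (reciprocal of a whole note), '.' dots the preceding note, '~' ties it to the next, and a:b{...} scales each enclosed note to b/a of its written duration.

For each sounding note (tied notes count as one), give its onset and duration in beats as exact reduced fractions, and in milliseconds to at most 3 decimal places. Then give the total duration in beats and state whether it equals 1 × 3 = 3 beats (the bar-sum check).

1) 0.0ms=0b +2142.857ms=9/4b
2) 2142.857ms=9/4b +714.286ms=3/4b
Σ=3b of 3 (63bpm 3/8) — PASS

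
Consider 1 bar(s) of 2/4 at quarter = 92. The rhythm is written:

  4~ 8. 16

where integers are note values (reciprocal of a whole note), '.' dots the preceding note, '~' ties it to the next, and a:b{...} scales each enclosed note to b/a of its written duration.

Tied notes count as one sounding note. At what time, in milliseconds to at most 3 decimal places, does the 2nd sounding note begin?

note 2 onset = 7/4b = 1141.304ms

1. 0.0ms @ 0 + 1141.304ms (7/4)
2. 1141.304ms @ 7/4 + 163.043ms (1/4)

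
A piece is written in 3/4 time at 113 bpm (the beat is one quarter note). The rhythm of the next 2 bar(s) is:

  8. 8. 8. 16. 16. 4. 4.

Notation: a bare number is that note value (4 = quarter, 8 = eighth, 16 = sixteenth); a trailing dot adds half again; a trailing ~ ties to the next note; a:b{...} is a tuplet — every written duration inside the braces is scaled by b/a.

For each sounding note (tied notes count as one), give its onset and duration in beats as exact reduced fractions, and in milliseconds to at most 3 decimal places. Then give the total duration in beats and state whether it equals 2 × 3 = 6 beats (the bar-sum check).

1) 0.0ms=0b +398.23ms=3/4b
2) 398.23ms=3/4b +398.23ms=3/4b
3) 796.46ms=3/2b +398.23ms=3/4b
4) 1194.69ms=9/4b +199.115ms=3/8b
5) 1393.805ms=21/8b +199.115ms=3/8b
6) 1592.92ms=3b +796.46ms=3/2b
7) 2389.381ms=9/2b +796.46ms=3/2b
Σ=6b of 6 (113bpm 3/4) — PASS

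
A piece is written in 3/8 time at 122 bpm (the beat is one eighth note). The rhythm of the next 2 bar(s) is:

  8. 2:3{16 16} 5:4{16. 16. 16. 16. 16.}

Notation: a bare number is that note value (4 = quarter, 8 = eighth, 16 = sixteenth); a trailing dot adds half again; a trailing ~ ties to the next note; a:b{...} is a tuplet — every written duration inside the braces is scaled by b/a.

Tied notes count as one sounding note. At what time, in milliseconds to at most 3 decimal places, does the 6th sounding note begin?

note 6 onset = 21/5b = 2065.574ms

1. 0.0ms @ 0 + 737.705ms (3/2)
2. 737.705ms @ 3/2 + 368.852ms (3/4)
3. 1106.557ms @ 9/4 + 368.852ms (3/4)
4. 1475.41ms @ 3 + 295.082ms (3/5)
5. 1770.492ms @ 18/5 + 295.082ms (3/5)
6. 2065.574ms @ 21/5 + 295.082ms (3/5)
7. 2360.656ms @ 24/5 + 295.082ms (3/5)
8. 2655.738ms @ 27/5 + 295.082ms (3/5)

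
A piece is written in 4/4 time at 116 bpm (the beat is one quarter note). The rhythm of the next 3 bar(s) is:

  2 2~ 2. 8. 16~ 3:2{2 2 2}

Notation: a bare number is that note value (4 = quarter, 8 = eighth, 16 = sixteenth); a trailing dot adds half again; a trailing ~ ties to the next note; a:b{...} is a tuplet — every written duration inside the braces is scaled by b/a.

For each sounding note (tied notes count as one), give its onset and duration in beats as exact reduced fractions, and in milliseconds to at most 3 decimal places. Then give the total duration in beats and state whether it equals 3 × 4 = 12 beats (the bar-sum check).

1) 0.0ms=0b +1034.483ms=2b
2) 1034.483ms=2b +2586.207ms=5b
3) 3620.69ms=7b +387.931ms=3/4b
4) 4008.621ms=31/4b +818.966ms=19/12b
5) 4827.586ms=28/3b +689.655ms=4/3b
6) 5517.241ms=32/3b +689.655ms=4/3b
Σ=12b of 12 (116bpm 4/4) — PASS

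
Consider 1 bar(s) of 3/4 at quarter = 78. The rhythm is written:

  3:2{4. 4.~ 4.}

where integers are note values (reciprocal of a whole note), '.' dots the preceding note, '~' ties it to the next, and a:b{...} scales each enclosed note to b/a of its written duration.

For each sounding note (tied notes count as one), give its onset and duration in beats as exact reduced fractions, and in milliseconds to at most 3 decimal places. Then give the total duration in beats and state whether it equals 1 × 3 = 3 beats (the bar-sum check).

1) 0.0ms=0b +769.231ms=1b
2) 769.231ms=1b +1538.462ms=2b
Σ=3b of 3 (78bpm 3/4) — PASS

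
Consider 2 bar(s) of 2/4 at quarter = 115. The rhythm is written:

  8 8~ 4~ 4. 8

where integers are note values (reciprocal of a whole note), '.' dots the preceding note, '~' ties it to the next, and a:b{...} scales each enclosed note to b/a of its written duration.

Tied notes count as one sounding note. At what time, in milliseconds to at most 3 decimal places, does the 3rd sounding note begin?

1. 0.0ms @ 0 + 260.87ms (1/2)
2. 260.87ms @ 1/2 + 1565.217ms (3)
3. 1826.087ms @ 7/2 + 260.87ms (1/2)

note 3 onset = 7/2b = 1826.087ms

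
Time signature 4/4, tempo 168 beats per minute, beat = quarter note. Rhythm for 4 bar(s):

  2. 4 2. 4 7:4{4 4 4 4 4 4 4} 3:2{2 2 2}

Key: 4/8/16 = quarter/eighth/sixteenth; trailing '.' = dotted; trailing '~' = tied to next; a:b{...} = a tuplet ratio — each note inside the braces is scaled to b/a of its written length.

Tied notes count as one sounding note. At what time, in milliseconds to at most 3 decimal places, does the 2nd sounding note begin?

note 2 onset = 3b = 1071.429ms

1. 0.0ms @ 0 + 1071.429ms (3)
2. 1071.429ms @ 3 + 357.143ms (1)
3. 1428.571ms @ 4 + 1071.429ms (3)
4. 2500.0ms @ 7 + 357.143ms (1)
5. 2857.143ms @ 8 + 204.082ms (4/7)
6. 3061.224ms @ 60/7 + 204.082ms (4/7)
7. 3265.306ms @ 64/7 + 204.082ms (4/7)
8. 3469.388ms @ 68/7 + 204.082ms (4/7)
9. 3673.469ms @ 72/7 + 204.082ms (4/7)
10. 3877.551ms @ 76/7 + 204.082ms (4/7)
11. 4081.633ms @ 80/7 + 204.082ms (4/7)
12. 4285.714ms @ 12 + 476.19ms (4/3)
13. 4761.905ms @ 40/3 + 476.19ms (4/3)
14. 5238.095ms @ 44/3 + 476.19ms (4/3)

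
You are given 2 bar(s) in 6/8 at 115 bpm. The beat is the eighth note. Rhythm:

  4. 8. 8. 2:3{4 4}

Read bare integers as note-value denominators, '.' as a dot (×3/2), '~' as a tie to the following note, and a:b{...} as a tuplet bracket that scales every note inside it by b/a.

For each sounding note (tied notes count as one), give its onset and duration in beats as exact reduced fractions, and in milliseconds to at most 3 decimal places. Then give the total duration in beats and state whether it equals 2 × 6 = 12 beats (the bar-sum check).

1) 0.0ms=0b +1565.217ms=3b
2) 1565.217ms=3b +782.609ms=3/2b
3) 2347.826ms=9/2b +782.609ms=3/2b
4) 3130.435ms=6b +1565.217ms=3b
5) 4695.652ms=9b +1565.217ms=3b
Σ=12b of 12 (115bpm 6/8) — PASS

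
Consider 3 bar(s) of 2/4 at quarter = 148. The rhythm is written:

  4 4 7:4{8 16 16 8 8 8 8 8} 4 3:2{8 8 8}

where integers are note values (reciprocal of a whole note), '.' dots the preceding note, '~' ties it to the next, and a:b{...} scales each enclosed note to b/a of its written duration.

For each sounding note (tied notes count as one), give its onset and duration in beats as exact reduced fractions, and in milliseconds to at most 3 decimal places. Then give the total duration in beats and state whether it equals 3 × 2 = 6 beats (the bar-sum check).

1) 0.0ms=0b +405.405ms=1b
2) 405.405ms=1b +405.405ms=1b
3) 810.811ms=2b +115.83ms=2/7b
4) 926.641ms=16/7b +57.915ms=1/7b
5) 984.556ms=17/7b +57.915ms=1/7b
6) 1042.471ms=18/7b +115.83ms=2/7b
7) 1158.301ms=20/7b +115.83ms=2/7b
8) 1274.131ms=22/7b +115.83ms=2/7b
9) 1389.961ms=24/7b +115.83ms=2/7b
10) 1505.792ms=26/7b +115.83ms=2/7b
11) 1621.622ms=4b +405.405ms=1b
12) 2027.027ms=5b +135.135ms=1/3b
13) 2162.162ms=16/3b +135.135ms=1/3b
14) 2297.297ms=17/3b +135.135ms=1/3b
Σ=6b of 6 (148bpm 2/4) — PASS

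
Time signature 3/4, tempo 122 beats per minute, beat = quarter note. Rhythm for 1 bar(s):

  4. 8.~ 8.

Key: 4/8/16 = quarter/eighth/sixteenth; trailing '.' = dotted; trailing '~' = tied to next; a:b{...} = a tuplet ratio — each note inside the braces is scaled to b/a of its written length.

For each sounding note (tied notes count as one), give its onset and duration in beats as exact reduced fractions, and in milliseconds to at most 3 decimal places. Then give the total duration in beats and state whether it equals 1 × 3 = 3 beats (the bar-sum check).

1) 0.0ms=0b +737.705ms=3/2b
2) 737.705ms=3/2b +737.705ms=3/2b
Σ=3b of 3 (122bpm 3/4) — PASS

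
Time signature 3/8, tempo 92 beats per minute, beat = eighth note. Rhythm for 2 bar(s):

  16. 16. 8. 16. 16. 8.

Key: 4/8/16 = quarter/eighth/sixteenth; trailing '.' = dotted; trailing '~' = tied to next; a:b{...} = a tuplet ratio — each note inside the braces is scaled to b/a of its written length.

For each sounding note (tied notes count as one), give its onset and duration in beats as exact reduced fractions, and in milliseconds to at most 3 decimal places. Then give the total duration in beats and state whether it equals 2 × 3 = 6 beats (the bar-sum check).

1) 0.0ms=0b +489.13ms=3/4b
2) 489.13ms=3/4b +489.13ms=3/4b
3) 978.261ms=3/2b +978.261ms=3/2b
4) 1956.522ms=3b +489.13ms=3/4b
5) 2445.652ms=15/4b +489.13ms=3/4b
6) 2934.783ms=9/2b +978.261ms=3/2b
Σ=6b of 6 (92bpm 3/8) — PASS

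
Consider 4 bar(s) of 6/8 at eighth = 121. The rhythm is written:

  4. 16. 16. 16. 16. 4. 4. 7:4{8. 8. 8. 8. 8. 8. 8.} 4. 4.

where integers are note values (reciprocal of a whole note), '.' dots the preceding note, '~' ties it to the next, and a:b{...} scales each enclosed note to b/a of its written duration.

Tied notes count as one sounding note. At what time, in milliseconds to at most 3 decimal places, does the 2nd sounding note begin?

note 2 onset = 3b = 1487.603ms

1. 0.0ms @ 0 + 1487.603ms (3)
2. 1487.603ms @ 3 + 371.901ms (3/4)
3. 1859.504ms @ 15/4 + 371.901ms (3/4)
4. 2231.405ms @ 9/2 + 371.901ms (3/4)
5. 2603.306ms @ 21/4 + 371.901ms (3/4)
6. 2975.207ms @ 6 + 1487.603ms (3)
7. 4462.81ms @ 9 + 1487.603ms (3)
8. 5950.413ms @ 12 + 425.03ms (6/7)
9. 6375.443ms @ 90/7 + 425.03ms (6/7)
10. 6800.472ms @ 96/7 + 425.03ms (6/7)
11. 7225.502ms @ 102/7 + 425.03ms (6/7)
12. 7650.531ms @ 108/7 + 425.03ms (6/7)
13. 8075.561ms @ 114/7 + 425.03ms (6/7)
14. 8500.59ms @ 120/7 + 425.03ms (6/7)
15. 8925.62ms @ 18 + 1487.603ms (3)
16. 10413.223ms @ 21 + 1487.603ms (3)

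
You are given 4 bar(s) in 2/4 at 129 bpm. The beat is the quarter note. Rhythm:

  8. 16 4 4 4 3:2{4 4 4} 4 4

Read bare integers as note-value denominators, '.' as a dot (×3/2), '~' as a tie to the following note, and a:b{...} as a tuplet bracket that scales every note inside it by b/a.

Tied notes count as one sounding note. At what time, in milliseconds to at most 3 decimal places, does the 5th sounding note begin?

1. 0.0ms @ 0 + 348.837ms (3/4)
2. 348.837ms @ 3/4 + 116.279ms (1/4)
3. 465.116ms @ 1 + 465.116ms (1)
4. 930.233ms @ 2 + 465.116ms (1)
5. 1395.349ms @ 3 + 465.116ms (1)
6. 1860.465ms @ 4 + 310.078ms (2/3)
7. 2170.543ms @ 14/3 + 310.078ms (2/3)
8. 2480.62ms @ 16/3 + 310.078ms (2/3)
9. 2790.698ms @ 6 + 465.116ms (1)
10. 3255.814ms @ 7 + 465.116ms (1)

note 5 onset = 3b = 1395.349ms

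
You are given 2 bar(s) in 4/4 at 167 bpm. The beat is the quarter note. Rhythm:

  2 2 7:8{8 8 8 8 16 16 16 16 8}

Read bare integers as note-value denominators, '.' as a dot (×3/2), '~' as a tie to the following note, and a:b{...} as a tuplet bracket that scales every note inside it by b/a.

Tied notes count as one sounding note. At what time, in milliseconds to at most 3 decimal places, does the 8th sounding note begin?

note 8 onset = 46/7b = 2360.992ms

1. 0.0ms @ 0 + 718.563ms (2)
2. 718.563ms @ 2 + 718.563ms (2)
3. 1437.126ms @ 4 + 205.304ms (4/7)
4. 1642.429ms @ 32/7 + 205.304ms (4/7)
5. 1847.733ms @ 36/7 + 205.304ms (4/7)
6. 2053.037ms @ 40/7 + 205.304ms (4/7)
7. 2258.34ms @ 44/7 + 102.652ms (2/7)
8. 2360.992ms @ 46/7 + 102.652ms (2/7)
9. 2463.644ms @ 48/7 + 102.652ms (2/7)
10. 2566.296ms @ 50/7 + 102.652ms (2/7)
11. 2668.948ms @ 52/7 + 205.304ms (4/7)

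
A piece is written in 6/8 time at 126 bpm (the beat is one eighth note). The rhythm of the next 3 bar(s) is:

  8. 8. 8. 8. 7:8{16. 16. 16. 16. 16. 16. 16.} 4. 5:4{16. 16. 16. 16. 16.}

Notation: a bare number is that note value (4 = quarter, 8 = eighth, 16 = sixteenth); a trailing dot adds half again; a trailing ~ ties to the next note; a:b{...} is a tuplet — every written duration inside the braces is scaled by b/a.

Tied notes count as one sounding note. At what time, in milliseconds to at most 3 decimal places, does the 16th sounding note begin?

note 16 onset = 84/5b = 8000.0ms

1. 0.0ms @ 0 + 714.286ms (3/2)
2. 714.286ms @ 3/2 + 714.286ms (3/2)
3. 1428.571ms @ 3 + 714.286ms (3/2)
4. 2142.857ms @ 9/2 + 714.286ms (3/2)
5. 2857.143ms @ 6 + 408.163ms (6/7)
6. 3265.306ms @ 48/7 + 408.163ms (6/7)
7. 3673.469ms @ 54/7 + 408.163ms (6/7)
8. 4081.633ms @ 60/7 + 408.163ms (6/7)
9. 4489.796ms @ 66/7 + 408.163ms (6/7)
10. 4897.959ms @ 72/7 + 408.163ms (6/7)
11. 5306.122ms @ 78/7 + 408.163ms (6/7)
12. 5714.286ms @ 12 + 1428.571ms (3)
13. 7142.857ms @ 15 + 285.714ms (3/5)
14. 7428.571ms @ 78/5 + 285.714ms (3/5)
15. 7714.286ms @ 81/5 + 285.714ms (3/5)
16. 8000.0ms @ 84/5 + 285.714ms (3/5)
17. 8285.714ms @ 87/5 + 285.714ms (3/5)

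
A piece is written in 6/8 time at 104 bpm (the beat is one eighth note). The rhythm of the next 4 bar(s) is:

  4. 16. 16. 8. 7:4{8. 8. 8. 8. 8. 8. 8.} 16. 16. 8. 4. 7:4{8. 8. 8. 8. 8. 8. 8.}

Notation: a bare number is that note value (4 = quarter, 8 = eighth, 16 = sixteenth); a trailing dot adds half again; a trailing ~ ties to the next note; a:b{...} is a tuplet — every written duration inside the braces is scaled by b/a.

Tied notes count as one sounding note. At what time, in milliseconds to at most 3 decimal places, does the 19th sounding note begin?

1. 0.0ms @ 0 + 1730.769ms (3)
2. 1730.769ms @ 3 + 432.692ms (3/4)
3. 2163.462ms @ 15/4 + 432.692ms (3/4)
4. 2596.154ms @ 9/2 + 865.385ms (3/2)
5. 3461.538ms @ 6 + 494.505ms (6/7)
6. 3956.044ms @ 48/7 + 494.505ms (6/7)
7. 4450.549ms @ 54/7 + 494.505ms (6/7)
8. 4945.055ms @ 60/7 + 494.505ms (6/7)
9. 5439.56ms @ 66/7 + 494.505ms (6/7)
10. 5934.066ms @ 72/7 + 494.505ms (6/7)
11. 6428.571ms @ 78/7 + 494.505ms (6/7)
12. 6923.077ms @ 12 + 432.692ms (3/4)
13. 7355.769ms @ 51/4 + 432.692ms (3/4)
14. 7788.462ms @ 27/2 + 865.385ms (3/2)
15. 8653.846ms @ 15 + 1730.769ms (3)
16. 10384.615ms @ 18 + 494.505ms (6/7)
17. 10879.121ms @ 132/7 + 494.505ms (6/7)
18. 11373.626ms @ 138/7 + 494.505ms (6/7)
19. 11868.132ms @ 144/7 + 494.505ms (6/7)
20. 12362.637ms @ 150/7 + 494.505ms (6/7)
21. 12857.143ms @ 156/7 + 494.505ms (6/7)
22. 13351.648ms @ 162/7 + 494.505ms (6/7)

note 19 onset = 144/7b = 11868.132ms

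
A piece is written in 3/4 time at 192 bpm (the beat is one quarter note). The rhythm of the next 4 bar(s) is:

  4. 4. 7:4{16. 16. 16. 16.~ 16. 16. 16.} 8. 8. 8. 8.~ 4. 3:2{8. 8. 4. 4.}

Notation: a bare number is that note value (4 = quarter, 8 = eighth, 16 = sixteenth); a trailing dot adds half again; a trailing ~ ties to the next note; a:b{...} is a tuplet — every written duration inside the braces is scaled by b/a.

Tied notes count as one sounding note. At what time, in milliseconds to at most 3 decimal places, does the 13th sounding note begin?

note 13 onset = 9b = 2812.5ms

1. 0.0ms @ 0 + 468.75ms (3/2)
2. 468.75ms @ 3/2 + 468.75ms (3/2)
3. 937.5ms @ 3 + 66.964ms (3/14)
4. 1004.464ms @ 45/14 + 66.964ms (3/14)
5. 1071.429ms @ 24/7 + 66.964ms (3/14)
6. 1138.393ms @ 51/14 + 133.929ms (3/7)
7. 1272.321ms @ 57/14 + 66.964ms (3/14)
8. 1339.286ms @ 30/7 + 66.964ms (3/14)
9. 1406.25ms @ 9/2 + 234.375ms (3/4)
10. 1640.625ms @ 21/4 + 234.375ms (3/4)
11. 1875.0ms @ 6 + 234.375ms (3/4)
12. 2109.375ms @ 27/4 + 703.125ms (9/4)
13. 2812.5ms @ 9 + 156.25ms (1/2)
14. 2968.75ms @ 19/2 + 156.25ms (1/2)
15. 3125.0ms @ 10 + 312.5ms (1)
16. 3437.5ms @ 11 + 312.5ms (1)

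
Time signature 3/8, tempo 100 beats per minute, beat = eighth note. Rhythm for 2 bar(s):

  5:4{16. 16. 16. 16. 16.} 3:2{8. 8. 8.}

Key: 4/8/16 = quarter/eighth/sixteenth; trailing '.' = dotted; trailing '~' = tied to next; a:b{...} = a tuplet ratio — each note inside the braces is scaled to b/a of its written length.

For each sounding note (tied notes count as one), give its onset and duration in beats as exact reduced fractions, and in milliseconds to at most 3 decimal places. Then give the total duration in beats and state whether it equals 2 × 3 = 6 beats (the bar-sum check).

1) 0.0ms=0b +360.0ms=3/5b
2) 360.0ms=3/5b +360.0ms=3/5b
3) 720.0ms=6/5b +360.0ms=3/5b
4) 1080.0ms=9/5b +360.0ms=3/5b
5) 1440.0ms=12/5b +360.0ms=3/5b
6) 1800.0ms=3b +600.0ms=1b
7) 2400.0ms=4b +600.0ms=1b
8) 3000.0ms=5b +600.0ms=1b
Σ=6b of 6 (100bpm 3/8) — PASS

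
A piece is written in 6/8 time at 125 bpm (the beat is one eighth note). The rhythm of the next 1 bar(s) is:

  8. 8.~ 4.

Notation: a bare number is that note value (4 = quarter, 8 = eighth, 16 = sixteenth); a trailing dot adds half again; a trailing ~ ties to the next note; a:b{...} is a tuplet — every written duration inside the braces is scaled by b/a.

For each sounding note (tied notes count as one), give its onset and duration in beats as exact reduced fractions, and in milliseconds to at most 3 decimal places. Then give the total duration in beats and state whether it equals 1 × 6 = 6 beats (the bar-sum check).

1) 0.0ms=0b +720.0ms=3/2b
2) 720.0ms=3/2b +2160.0ms=9/2b
Σ=6b of 6 (125bpm 6/8) — PASS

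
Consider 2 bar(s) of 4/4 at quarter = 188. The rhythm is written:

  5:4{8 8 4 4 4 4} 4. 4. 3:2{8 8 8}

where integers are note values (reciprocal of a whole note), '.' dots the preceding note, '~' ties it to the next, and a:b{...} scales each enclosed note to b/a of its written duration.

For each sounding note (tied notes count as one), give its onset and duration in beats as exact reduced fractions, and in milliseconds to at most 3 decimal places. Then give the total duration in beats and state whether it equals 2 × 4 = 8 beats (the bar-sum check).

1) 0.0ms=0b +127.66ms=2/5b
2) 127.66ms=2/5b +127.66ms=2/5b
3) 255.319ms=4/5b +255.319ms=4/5b
4) 510.638ms=8/5b +255.319ms=4/5b
5) 765.957ms=12/5b +255.319ms=4/5b
6) 1021.277ms=16/5b +255.319ms=4/5b
7) 1276.596ms=4b +478.723ms=3/2b
8) 1755.319ms=11/2b +478.723ms=3/2b
9) 2234.043ms=7b +106.383ms=1/3b
10) 2340.426ms=22/3b +106.383ms=1/3b
11) 2446.809ms=23/3b +106.383ms=1/3b
Σ=8b of 8 (188bpm 4/4) — PASS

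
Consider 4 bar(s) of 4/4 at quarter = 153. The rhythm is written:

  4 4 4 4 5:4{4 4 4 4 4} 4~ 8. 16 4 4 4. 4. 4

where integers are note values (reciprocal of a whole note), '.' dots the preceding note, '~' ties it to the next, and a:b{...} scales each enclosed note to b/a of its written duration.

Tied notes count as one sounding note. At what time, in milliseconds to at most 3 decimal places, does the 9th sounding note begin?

note 9 onset = 36/5b = 2823.529ms

1. 0.0ms @ 0 + 392.157ms (1)
2. 392.157ms @ 1 + 392.157ms (1)
3. 784.314ms @ 2 + 392.157ms (1)
4. 1176.471ms @ 3 + 392.157ms (1)
5. 1568.627ms @ 4 + 313.725ms (4/5)
6. 1882.353ms @ 24/5 + 313.725ms (4/5)
7. 2196.078ms @ 28/5 + 313.725ms (4/5)
8. 2509.804ms @ 32/5 + 313.725ms (4/5)
9. 2823.529ms @ 36/5 + 313.725ms (4/5)
10. 3137.255ms @ 8 + 686.275ms (7/4)
11. 3823.529ms @ 39/4 + 98.039ms (1/4)
12. 3921.569ms @ 10 + 392.157ms (1)
13. 4313.725ms @ 11 + 392.157ms (1)
14. 4705.882ms @ 12 + 588.235ms (3/2)
15. 5294.118ms @ 27/2 + 588.235ms (3/2)
16. 5882.353ms @ 15 + 392.157ms (1)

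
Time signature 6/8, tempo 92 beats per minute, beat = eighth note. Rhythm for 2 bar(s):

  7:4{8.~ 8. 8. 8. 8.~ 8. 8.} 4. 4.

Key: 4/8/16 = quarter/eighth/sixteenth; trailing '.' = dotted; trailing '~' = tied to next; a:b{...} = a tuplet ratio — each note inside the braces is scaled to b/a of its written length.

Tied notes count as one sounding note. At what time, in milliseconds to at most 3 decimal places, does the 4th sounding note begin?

1. 0.0ms @ 0 + 1118.012ms (12/7)
2. 1118.012ms @ 12/7 + 559.006ms (6/7)
3. 1677.019ms @ 18/7 + 559.006ms (6/7)
4. 2236.025ms @ 24/7 + 1118.012ms (12/7)
5. 3354.037ms @ 36/7 + 559.006ms (6/7)
6. 3913.043ms @ 6 + 1956.522ms (3)
7. 5869.565ms @ 9 + 1956.522ms (3)

note 4 onset = 24/7b = 2236.025ms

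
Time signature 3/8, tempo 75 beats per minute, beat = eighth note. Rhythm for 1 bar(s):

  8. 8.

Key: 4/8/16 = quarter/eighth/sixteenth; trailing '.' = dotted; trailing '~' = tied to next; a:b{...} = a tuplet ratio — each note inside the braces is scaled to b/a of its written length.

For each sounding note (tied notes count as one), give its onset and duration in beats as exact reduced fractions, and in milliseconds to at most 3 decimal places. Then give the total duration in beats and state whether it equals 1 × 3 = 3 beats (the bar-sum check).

1) 0.0ms=0b +1200.0ms=3/2b
2) 1200.0ms=3/2b +1200.0ms=3/2b
Σ=3b of 3 (75bpm 3/8) — PASS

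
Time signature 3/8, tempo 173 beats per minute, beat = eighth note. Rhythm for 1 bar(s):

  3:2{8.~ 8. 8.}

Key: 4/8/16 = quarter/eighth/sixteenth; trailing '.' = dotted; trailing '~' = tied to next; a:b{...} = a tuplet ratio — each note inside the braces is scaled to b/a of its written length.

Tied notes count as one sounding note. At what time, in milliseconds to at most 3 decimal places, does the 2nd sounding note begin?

note 2 onset = 2b = 693.642ms

1. 0.0ms @ 0 + 693.642ms (2)
2. 693.642ms @ 2 + 346.821ms (1)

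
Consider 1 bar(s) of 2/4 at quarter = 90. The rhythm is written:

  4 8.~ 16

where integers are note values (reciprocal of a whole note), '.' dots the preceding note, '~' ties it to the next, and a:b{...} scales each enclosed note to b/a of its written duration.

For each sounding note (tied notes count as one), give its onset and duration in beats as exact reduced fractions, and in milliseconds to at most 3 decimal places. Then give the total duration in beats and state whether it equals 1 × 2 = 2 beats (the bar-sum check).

1) 0.0ms=0b +666.667ms=1b
2) 666.667ms=1b +666.667ms=1b
Σ=2b of 2 (90bpm 2/4) — PASS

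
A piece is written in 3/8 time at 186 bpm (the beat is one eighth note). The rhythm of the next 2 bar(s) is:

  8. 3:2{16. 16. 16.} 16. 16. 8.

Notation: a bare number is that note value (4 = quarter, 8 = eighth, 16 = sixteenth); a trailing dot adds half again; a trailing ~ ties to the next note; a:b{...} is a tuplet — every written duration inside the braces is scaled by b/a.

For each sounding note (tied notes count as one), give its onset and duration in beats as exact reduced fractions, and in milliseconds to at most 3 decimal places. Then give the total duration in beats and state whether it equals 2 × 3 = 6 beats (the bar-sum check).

1) 0.0ms=0b +483.871ms=3/2b
2) 483.871ms=3/2b +161.29ms=1/2b
3) 645.161ms=2b +161.29ms=1/2b
4) 806.452ms=5/2b +161.29ms=1/2b
5) 967.742ms=3b +241.935ms=3/4b
6) 1209.677ms=15/4b +241.935ms=3/4b
7) 1451.613ms=9/2b +483.871ms=3/2b
Σ=6b of 6 (186bpm 3/8) — PASS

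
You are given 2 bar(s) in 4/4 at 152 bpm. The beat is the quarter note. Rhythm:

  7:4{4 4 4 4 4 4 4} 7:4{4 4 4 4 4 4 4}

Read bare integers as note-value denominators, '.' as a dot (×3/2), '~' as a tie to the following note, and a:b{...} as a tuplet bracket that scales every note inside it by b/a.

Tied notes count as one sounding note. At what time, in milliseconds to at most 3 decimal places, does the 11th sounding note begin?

note 11 onset = 40/7b = 2255.639ms

1. 0.0ms @ 0 + 225.564ms (4/7)
2. 225.564ms @ 4/7 + 225.564ms (4/7)
3. 451.128ms @ 8/7 + 225.564ms (4/7)
4. 676.692ms @ 12/7 + 225.564ms (4/7)
5. 902.256ms @ 16/7 + 225.564ms (4/7)
6. 1127.82ms @ 20/7 + 225.564ms (4/7)
7. 1353.383ms @ 24/7 + 225.564ms (4/7)
8. 1578.947ms @ 4 + 225.564ms (4/7)
9. 1804.511ms @ 32/7 + 225.564ms (4/7)
10. 2030.075ms @ 36/7 + 225.564ms (4/7)
11. 2255.639ms @ 40/7 + 225.564ms (4/7)
12. 2481.203ms @ 44/7 + 225.564ms (4/7)
13. 2706.767ms @ 48/7 + 225.564ms (4/7)
14. 2932.331ms @ 52/7 + 225.564ms (4/7)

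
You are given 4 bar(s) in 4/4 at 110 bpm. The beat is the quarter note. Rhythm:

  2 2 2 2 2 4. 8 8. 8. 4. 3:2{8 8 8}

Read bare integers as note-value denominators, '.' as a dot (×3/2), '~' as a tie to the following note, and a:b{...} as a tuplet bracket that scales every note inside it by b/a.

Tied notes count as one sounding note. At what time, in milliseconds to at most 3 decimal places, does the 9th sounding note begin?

note 9 onset = 51/4b = 6954.545ms

1. 0.0ms @ 0 + 1090.909ms (2)
2. 1090.909ms @ 2 + 1090.909ms (2)
3. 2181.818ms @ 4 + 1090.909ms (2)
4. 3272.727ms @ 6 + 1090.909ms (2)
5. 4363.636ms @ 8 + 1090.909ms (2)
6. 5454.545ms @ 10 + 818.182ms (3/2)
7. 6272.727ms @ 23/2 + 272.727ms (1/2)
8. 6545.455ms @ 12 + 409.091ms (3/4)
9. 6954.545ms @ 51/4 + 409.091ms (3/4)
10. 7363.636ms @ 27/2 + 818.182ms (3/2)
11. 8181.818ms @ 15 + 181.818ms (1/3)
12. 8363.636ms @ 46/3 + 181.818ms (1/3)
13. 8545.455ms @ 47/3 + 181.818ms (1/3)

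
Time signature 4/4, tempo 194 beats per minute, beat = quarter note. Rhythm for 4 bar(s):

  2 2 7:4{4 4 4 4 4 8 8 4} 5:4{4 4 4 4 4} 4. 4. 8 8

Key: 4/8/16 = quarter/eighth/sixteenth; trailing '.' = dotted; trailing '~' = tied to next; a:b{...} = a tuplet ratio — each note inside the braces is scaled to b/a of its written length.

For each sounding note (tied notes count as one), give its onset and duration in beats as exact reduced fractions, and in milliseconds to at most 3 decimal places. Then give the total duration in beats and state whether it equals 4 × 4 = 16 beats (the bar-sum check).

1) 0.0ms=0b +618.557ms=2b
2) 618.557ms=2b +618.557ms=2b
3) 1237.113ms=4b +176.73ms=4/7b
4) 1413.844ms=32/7b +176.73ms=4/7b
5) 1590.574ms=36/7b +176.73ms=4/7b
6) 1767.305ms=40/7b +176.73ms=4/7b
7) 1944.035ms=44/7b +176.73ms=4/7b
8) 2120.766ms=48/7b +88.365ms=2/7b
9) 2209.131ms=50/7b +88.365ms=2/7b
10) 2297.496ms=52/7b +176.73ms=4/7b
11) 2474.227ms=8b +247.423ms=4/5b
12) 2721.649ms=44/5b +247.423ms=4/5b
13) 2969.072ms=48/5b +247.423ms=4/5b
14) 3216.495ms=52/5b +247.423ms=4/5b
15) 3463.918ms=56/5b +247.423ms=4/5b
16) 3711.34ms=12b +463.918ms=3/2b
17) 4175.258ms=27/2b +463.918ms=3/2b
18) 4639.175ms=15b +154.639ms=1/2b
19) 4793.814ms=31/2b +154.639ms=1/2b
Σ=16b of 16 (194bpm 4/4) — PASS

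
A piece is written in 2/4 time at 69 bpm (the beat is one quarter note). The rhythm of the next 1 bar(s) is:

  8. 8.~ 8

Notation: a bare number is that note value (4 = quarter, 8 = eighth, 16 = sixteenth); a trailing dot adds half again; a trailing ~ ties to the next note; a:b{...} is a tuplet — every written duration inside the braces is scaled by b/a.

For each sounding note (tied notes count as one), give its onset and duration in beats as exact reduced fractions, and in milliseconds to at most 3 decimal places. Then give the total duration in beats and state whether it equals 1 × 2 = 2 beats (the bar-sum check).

1) 0.0ms=0b +652.174ms=3/4b
2) 652.174ms=3/4b +1086.957ms=5/4b
Σ=2b of 2 (69bpm 2/4) — PASS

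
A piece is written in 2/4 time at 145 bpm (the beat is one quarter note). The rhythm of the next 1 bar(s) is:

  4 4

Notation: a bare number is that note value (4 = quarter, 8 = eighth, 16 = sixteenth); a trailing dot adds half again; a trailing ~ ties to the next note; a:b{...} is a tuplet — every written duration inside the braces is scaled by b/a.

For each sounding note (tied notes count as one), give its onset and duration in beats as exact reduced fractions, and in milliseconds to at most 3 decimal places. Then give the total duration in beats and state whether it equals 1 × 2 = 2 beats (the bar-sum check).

1) 0.0ms=0b +413.793ms=1b
2) 413.793ms=1b +413.793ms=1b
Σ=2b of 2 (145bpm 2/4) — PASS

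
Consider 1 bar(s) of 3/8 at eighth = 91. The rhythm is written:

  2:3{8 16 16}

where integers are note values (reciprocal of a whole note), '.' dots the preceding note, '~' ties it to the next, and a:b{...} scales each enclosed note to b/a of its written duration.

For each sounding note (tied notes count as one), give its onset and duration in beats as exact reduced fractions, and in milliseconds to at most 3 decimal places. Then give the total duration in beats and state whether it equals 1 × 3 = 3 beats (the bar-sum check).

1) 0.0ms=0b +989.011ms=3/2b
2) 989.011ms=3/2b +494.505ms=3/4b
3) 1483.516ms=9/4b +494.505ms=3/4b
Σ=3b of 3 (91bpm 3/8) — PASS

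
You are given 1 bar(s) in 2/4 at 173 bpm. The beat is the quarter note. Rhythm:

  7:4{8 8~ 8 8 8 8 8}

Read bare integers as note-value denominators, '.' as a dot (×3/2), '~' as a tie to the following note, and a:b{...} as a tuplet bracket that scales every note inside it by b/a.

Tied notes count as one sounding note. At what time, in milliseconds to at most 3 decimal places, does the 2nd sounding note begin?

1. 0.0ms @ 0 + 99.092ms (2/7)
2. 99.092ms @ 2/7 + 198.183ms (4/7)
3. 297.275ms @ 6/7 + 99.092ms (2/7)
4. 396.367ms @ 8/7 + 99.092ms (2/7)
5. 495.458ms @ 10/7 + 99.092ms (2/7)
6. 594.55ms @ 12/7 + 99.092ms (2/7)

note 2 onset = 2/7b = 99.092ms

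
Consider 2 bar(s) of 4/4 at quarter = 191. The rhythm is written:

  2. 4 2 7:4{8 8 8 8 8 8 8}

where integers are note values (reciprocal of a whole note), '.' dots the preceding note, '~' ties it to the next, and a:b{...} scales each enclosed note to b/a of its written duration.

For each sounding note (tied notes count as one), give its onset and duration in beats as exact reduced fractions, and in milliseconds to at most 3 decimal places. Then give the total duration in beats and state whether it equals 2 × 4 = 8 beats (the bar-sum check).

1) 0.0ms=0b +942.408ms=3b
2) 942.408ms=3b +314.136ms=1b
3) 1256.545ms=4b +628.272ms=2b
4) 1884.817ms=6b +89.753ms=2/7b
5) 1974.57ms=44/7b +89.753ms=2/7b
6) 2064.323ms=46/7b +89.753ms=2/7b
7) 2154.076ms=48/7b +89.753ms=2/7b
8) 2243.829ms=50/7b +89.753ms=2/7b
9) 2333.583ms=52/7b +89.753ms=2/7b
10) 2423.336ms=54/7b +89.753ms=2/7b
Σ=8b of 8 (191bpm 4/4) — PASS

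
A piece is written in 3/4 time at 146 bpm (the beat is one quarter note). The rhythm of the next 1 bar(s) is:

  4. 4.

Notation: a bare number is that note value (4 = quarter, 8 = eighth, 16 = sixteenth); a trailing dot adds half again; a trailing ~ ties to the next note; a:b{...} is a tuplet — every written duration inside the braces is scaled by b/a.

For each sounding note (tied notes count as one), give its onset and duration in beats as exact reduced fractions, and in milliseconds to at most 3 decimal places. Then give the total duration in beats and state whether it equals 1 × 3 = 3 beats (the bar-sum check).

1) 0.0ms=0b +616.438ms=3/2b
2) 616.438ms=3/2b +616.438ms=3/2b
Σ=3b of 3 (146bpm 3/4) — PASS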